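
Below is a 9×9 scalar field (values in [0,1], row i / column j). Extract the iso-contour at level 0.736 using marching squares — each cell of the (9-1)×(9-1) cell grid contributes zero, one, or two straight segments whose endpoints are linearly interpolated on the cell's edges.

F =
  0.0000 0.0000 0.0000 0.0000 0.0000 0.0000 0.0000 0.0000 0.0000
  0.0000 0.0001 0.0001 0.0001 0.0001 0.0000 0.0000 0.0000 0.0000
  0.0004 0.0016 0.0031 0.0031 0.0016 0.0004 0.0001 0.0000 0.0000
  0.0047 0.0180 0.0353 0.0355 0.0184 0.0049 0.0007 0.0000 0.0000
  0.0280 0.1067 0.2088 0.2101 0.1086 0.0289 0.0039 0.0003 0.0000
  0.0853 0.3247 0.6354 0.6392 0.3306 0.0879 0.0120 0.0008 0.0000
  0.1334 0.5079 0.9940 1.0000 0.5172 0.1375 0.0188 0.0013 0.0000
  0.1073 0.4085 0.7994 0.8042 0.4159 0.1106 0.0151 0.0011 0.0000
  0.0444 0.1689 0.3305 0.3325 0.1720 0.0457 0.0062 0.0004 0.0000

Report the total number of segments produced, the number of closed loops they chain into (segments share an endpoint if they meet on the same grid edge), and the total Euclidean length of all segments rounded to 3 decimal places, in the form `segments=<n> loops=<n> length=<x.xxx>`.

segments=8 loops=1 length=6.379

cell (5,1): code 0100 → (5.281,2.000)–(6.000,1.469)
cell (5,2): code 1100 → (5.268,3.000)–(5.281,2.000)
cell (5,3): code 1000 → (6.000,3.547)–(5.268,3.000)
cell (6,1): code 0110 → (6.000,1.469)–(7.000,1.838)
cell (6,3): code 1001 → (7.000,3.176)–(6.000,3.547)
cell (7,1): code 0010 → (7.000,1.838)–(7.135,2.000)
cell (7,2): code 0011 → (7.135,2.000)–(7.145,3.000)
cell (7,3): code 0001 → (7.145,3.000)–(7.000,3.176)
total: 8 segments, chained into 1 closed loop(s), length Σ = 6.378695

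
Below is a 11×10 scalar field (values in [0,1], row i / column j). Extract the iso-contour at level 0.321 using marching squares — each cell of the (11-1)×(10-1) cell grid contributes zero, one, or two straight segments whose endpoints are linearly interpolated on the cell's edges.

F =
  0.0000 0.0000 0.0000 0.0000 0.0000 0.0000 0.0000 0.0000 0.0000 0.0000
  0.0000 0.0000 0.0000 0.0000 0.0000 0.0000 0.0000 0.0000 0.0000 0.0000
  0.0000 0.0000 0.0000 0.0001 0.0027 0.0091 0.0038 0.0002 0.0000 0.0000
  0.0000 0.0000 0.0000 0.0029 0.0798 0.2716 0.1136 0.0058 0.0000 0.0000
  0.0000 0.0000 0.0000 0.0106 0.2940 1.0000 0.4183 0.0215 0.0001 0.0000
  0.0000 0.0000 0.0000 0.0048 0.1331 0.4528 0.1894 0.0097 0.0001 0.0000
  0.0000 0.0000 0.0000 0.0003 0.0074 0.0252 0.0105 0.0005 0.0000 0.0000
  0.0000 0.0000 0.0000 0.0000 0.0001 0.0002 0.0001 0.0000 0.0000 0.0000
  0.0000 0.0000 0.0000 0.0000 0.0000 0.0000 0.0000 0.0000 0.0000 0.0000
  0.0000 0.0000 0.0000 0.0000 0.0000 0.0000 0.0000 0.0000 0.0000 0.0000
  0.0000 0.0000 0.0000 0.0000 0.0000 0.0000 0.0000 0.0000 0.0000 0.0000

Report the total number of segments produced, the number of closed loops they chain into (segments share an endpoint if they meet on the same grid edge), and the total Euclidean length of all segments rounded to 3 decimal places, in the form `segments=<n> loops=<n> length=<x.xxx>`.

segments=8 loops=1 length=6.411

cell (3,4): code 0100 → (3.068,5.000)–(4.000,4.038)
cell (3,5): code 1100 → (3.681,6.000)–(3.068,5.000)
cell (3,6): code 1000 → (4.000,6.245)–(3.681,6.000)
cell (4,4): code 0110 → (4.000,4.038)–(5.000,4.588)
cell (4,5): code 1011 → (5.000,5.500)–(4.425,6.000)
cell (4,6): code 0001 → (4.425,6.000)–(4.000,6.245)
cell (5,4): code 0010 → (5.000,4.588)–(5.308,5.000)
cell (5,5): code 0001 → (5.308,5.000)–(5.000,5.500)
total: 8 segments, chained into 1 closed loop(s), length Σ = 6.410736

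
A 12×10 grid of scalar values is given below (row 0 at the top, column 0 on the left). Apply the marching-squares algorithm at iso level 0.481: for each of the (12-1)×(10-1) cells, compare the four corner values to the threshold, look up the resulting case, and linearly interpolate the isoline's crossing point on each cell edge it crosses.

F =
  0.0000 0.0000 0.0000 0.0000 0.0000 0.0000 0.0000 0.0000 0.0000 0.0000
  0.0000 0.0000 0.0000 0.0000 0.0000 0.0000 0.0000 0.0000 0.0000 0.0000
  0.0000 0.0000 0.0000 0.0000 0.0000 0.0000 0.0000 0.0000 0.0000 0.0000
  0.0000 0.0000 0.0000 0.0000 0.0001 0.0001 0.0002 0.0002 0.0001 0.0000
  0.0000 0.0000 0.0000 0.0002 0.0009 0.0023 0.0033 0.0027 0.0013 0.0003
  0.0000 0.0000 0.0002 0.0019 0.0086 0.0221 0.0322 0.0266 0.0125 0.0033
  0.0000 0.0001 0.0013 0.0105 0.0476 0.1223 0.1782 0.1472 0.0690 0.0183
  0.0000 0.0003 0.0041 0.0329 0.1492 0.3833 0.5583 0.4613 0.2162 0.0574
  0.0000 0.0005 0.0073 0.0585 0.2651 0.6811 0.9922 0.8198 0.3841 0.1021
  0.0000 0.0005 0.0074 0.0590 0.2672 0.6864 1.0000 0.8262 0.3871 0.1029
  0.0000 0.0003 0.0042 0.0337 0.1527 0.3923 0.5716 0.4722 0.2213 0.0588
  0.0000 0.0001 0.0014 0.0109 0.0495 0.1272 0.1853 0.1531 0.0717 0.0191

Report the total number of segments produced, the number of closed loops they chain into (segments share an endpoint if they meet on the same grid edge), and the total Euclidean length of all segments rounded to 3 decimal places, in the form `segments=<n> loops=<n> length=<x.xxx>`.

cell (6,5): code 0100 → (6.797,6.000)–(7.000,5.558)
cell (6,6): code 1000 → (7.000,6.797)–(6.797,6.000)
cell (7,4): code 0100 → (7.328,5.000)–(8.000,4.519)
cell (7,5): code 1110 → (7.000,5.558)–(7.328,5.000)
cell (7,6): code 1101 → (7.055,7.000)–(7.000,6.797)
cell (7,7): code 1000 → (8.000,7.778)–(7.055,7.000)
cell (8,4): code 0110 → (8.000,4.519)–(9.000,4.510)
cell (8,7): code 1001 → (9.000,7.786)–(8.000,7.778)
cell (9,4): code 0010 → (9.000,4.510)–(9.698,5.000)
cell (9,5): code 0111 → (9.698,5.000)–(10.000,5.495)
cell (9,6): code 1011 → (10.000,6.911)–(9.975,7.000)
cell (9,7): code 0001 → (9.975,7.000)–(9.000,7.786)
cell (10,5): code 0010 → (10.000,5.495)–(10.235,6.000)
cell (10,6): code 0001 → (10.235,6.000)–(10.000,6.911)
total: 14 segments, chained into 1 closed loop(s), length Σ = 10.492224

segments=14 loops=1 length=10.492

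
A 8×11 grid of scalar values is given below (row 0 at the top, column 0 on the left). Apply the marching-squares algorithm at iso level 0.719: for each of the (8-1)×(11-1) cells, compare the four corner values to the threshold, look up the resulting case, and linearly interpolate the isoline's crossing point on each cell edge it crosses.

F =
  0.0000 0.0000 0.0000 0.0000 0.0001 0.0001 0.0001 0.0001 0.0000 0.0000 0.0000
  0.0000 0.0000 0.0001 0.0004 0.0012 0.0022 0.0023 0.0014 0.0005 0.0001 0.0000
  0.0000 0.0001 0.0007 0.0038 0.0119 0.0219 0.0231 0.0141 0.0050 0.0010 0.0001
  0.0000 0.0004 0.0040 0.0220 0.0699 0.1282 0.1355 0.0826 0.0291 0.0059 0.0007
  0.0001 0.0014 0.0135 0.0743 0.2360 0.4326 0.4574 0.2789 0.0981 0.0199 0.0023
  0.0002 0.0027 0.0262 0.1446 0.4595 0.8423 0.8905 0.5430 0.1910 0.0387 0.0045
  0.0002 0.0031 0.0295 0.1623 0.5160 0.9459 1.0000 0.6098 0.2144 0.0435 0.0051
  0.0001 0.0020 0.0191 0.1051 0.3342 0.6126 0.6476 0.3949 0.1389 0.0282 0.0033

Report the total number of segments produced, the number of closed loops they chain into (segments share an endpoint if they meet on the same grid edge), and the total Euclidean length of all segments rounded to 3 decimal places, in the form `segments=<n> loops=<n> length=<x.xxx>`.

segments=8 loops=1 length=7.067

cell (4,4): code 0100 → (4.699,5.000)–(5.000,4.678)
cell (4,5): code 1100 → (4.604,6.000)–(4.699,5.000)
cell (4,6): code 1000 → (5.000,6.494)–(4.604,6.000)
cell (5,4): code 0110 → (5.000,4.678)–(6.000,4.472)
cell (5,6): code 1001 → (6.000,6.720)–(5.000,6.494)
cell (6,4): code 0010 → (6.000,4.472)–(6.681,5.000)
cell (6,5): code 0011 → (6.681,5.000)–(6.797,6.000)
cell (6,6): code 0001 → (6.797,6.000)–(6.000,6.720)
total: 8 segments, chained into 1 closed loop(s), length Σ = 7.066991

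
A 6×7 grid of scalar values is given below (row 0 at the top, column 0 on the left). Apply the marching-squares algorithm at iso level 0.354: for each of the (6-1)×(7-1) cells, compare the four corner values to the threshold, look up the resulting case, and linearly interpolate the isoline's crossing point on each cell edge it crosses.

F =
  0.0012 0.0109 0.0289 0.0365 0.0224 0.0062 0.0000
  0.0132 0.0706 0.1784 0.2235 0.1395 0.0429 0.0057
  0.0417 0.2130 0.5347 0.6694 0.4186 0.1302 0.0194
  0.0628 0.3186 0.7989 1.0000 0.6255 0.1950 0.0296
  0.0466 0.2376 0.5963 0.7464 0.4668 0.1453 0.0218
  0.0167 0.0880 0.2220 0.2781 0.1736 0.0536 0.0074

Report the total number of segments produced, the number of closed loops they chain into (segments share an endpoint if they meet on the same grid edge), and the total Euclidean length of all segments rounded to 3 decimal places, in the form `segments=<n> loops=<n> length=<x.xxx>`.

segments=12 loops=1 length=10.992

cell (1,1): code 0100 → (1.493,2.000)–(2.000,1.438)
cell (1,2): code 1100 → (1.293,3.000)–(1.493,2.000)
cell (1,3): code 1100 → (1.769,4.000)–(1.293,3.000)
cell (1,4): code 1000 → (2.000,4.224)–(1.769,4.000)
cell (2,1): code 0110 → (2.000,1.438)–(3.000,1.074)
cell (2,4): code 1001 → (3.000,4.631)–(2.000,4.224)
cell (3,1): code 0110 → (3.000,1.074)–(4.000,1.325)
cell (3,4): code 1001 → (4.000,4.351)–(3.000,4.631)
cell (4,1): code 0010 → (4.000,1.325)–(4.647,2.000)
cell (4,2): code 0011 → (4.647,2.000)–(4.838,3.000)
cell (4,3): code 0011 → (4.838,3.000)–(4.385,4.000)
cell (4,4): code 0001 → (4.385,4.000)–(4.000,4.351)
total: 12 segments, chained into 1 closed loop(s), length Σ = 10.991653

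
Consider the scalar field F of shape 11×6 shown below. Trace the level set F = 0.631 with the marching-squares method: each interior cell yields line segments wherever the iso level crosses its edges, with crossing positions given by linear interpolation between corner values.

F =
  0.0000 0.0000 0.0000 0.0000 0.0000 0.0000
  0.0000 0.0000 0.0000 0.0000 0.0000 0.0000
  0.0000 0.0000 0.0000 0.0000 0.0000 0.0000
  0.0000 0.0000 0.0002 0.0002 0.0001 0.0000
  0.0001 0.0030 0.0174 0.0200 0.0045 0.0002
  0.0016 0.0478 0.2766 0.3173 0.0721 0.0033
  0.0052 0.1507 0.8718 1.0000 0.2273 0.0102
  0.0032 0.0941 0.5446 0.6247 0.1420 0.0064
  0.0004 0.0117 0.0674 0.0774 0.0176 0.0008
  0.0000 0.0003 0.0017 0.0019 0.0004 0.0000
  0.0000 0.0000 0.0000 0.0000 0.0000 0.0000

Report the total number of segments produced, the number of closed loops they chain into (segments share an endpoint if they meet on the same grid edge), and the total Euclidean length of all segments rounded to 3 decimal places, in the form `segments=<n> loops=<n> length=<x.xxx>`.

cell (5,1): code 0100 → (5.595,2.000)–(6.000,1.666)
cell (5,2): code 1100 → (5.459,3.000)–(5.595,2.000)
cell (5,3): code 1000 → (6.000,3.478)–(5.459,3.000)
cell (6,1): code 0010 → (6.000,1.666)–(6.736,2.000)
cell (6,2): code 0011 → (6.736,2.000)–(6.983,3.000)
cell (6,3): code 0001 → (6.983,3.000)–(6.000,3.478)
total: 6 segments, chained into 1 closed loop(s), length Σ = 5.186352

segments=6 loops=1 length=5.186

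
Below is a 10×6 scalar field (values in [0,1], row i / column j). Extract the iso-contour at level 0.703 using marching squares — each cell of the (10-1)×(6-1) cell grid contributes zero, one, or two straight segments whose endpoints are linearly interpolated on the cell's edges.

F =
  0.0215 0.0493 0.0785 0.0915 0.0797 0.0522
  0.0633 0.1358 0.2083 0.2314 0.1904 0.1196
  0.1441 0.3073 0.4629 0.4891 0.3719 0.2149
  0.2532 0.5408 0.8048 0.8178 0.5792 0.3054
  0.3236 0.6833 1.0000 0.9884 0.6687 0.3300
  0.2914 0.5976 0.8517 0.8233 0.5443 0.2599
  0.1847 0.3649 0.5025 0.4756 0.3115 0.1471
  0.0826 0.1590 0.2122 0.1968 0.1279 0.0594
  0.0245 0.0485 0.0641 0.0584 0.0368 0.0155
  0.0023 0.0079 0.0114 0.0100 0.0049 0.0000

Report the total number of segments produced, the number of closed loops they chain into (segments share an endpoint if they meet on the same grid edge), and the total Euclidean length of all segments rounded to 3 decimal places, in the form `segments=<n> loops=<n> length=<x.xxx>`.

segments=10 loops=1 length=8.748

cell (2,1): code 0100 → (2.702,2.000)–(3.000,1.614)
cell (2,2): code 1100 → (2.651,3.000)–(2.702,2.000)
cell (2,3): code 1000 → (3.000,3.481)–(2.651,3.000)
cell (3,1): code 0110 → (3.000,1.614)–(4.000,1.062)
cell (3,3): code 1001 → (4.000,3.893)–(3.000,3.481)
cell (4,1): code 0110 → (4.000,1.062)–(5.000,1.415)
cell (4,3): code 1001 → (5.000,3.431)–(4.000,3.893)
cell (5,1): code 0010 → (5.000,1.415)–(5.426,2.000)
cell (5,2): code 0011 → (5.426,2.000)–(5.346,3.000)
cell (5,3): code 0001 → (5.346,3.000)–(5.000,3.431)
total: 10 segments, chained into 1 closed loop(s), length Σ = 8.748217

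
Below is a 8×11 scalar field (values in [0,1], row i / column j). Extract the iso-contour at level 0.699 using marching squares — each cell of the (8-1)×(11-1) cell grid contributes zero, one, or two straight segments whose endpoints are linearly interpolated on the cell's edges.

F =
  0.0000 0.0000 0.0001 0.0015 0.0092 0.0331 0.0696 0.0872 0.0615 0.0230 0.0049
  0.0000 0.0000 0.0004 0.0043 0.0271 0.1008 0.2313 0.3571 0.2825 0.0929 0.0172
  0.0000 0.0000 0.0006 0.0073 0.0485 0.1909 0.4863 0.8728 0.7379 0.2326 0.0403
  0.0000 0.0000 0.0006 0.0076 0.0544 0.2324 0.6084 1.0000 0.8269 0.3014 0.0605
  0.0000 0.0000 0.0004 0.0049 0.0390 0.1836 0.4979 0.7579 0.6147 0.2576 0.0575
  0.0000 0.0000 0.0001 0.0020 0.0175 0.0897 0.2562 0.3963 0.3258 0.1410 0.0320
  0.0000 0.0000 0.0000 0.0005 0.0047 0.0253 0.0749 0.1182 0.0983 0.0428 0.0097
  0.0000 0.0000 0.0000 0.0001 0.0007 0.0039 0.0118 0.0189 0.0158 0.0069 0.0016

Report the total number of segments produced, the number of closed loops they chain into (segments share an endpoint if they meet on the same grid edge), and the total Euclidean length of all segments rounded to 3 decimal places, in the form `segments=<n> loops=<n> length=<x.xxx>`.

segments=10 loops=1 length=6.991

cell (1,6): code 0100 → (1.663,7.000)–(2.000,6.550)
cell (1,7): code 1100 → (1.915,8.000)–(1.663,7.000)
cell (1,8): code 1000 → (2.000,8.077)–(1.915,8.000)
cell (2,6): code 0110 → (2.000,6.550)–(3.000,6.231)
cell (2,8): code 1001 → (3.000,8.243)–(2.000,8.077)
cell (3,6): code 0110 → (3.000,6.231)–(4.000,6.773)
cell (3,7): code 1011 → (4.000,7.411)–(3.603,8.000)
cell (3,8): code 0001 → (3.603,8.000)–(3.000,8.243)
cell (4,6): code 0010 → (4.000,6.773)–(4.163,7.000)
cell (4,7): code 0001 → (4.163,7.000)–(4.000,7.411)
total: 10 segments, chained into 1 closed loop(s), length Σ = 6.990606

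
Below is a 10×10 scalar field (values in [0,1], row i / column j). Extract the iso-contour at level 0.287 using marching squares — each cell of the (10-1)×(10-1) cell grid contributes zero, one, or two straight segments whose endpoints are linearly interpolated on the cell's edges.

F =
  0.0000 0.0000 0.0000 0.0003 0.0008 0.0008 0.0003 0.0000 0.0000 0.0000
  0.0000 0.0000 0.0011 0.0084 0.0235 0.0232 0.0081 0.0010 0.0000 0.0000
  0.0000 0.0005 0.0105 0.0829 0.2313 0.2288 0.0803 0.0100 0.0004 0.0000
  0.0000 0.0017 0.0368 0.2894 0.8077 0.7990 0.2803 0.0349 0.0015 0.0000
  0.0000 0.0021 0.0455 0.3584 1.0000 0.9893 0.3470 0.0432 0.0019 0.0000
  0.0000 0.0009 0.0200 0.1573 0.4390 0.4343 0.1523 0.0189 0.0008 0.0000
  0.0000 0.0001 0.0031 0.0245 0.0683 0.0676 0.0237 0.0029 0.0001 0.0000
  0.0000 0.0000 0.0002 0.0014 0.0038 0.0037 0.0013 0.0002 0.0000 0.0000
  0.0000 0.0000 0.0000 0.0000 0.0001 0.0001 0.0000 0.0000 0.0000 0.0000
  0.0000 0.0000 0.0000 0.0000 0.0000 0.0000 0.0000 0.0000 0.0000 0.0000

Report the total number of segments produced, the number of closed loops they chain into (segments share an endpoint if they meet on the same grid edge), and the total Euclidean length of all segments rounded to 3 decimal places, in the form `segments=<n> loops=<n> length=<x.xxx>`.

cell (2,2): code 0100 → (2.988,3.000)–(3.000,2.990)
cell (2,3): code 1100 → (2.097,4.000)–(2.988,3.000)
cell (2,4): code 1100 → (2.102,5.000)–(2.097,4.000)
cell (2,5): code 1000 → (3.000,5.987)–(2.102,5.000)
cell (3,2): code 0110 → (3.000,2.990)–(4.000,2.772)
cell (3,5): code 1101 → (3.100,6.000)–(3.000,5.987)
cell (3,6): code 1000 → (4.000,6.197)–(3.100,6.000)
cell (4,2): code 0010 → (4.000,2.772)–(4.355,3.000)
cell (4,3): code 0111 → (4.355,3.000)–(5.000,3.460)
cell (4,5): code 1011 → (5.000,5.522)–(4.308,6.000)
cell (4,6): code 0001 → (4.308,6.000)–(4.000,6.197)
cell (5,3): code 0010 → (5.000,3.460)–(5.410,4.000)
cell (5,4): code 0011 → (5.410,4.000)–(5.402,5.000)
cell (5,5): code 0001 → (5.402,5.000)–(5.000,5.522)
total: 14 segments, chained into 1 closed loop(s), length Σ = 10.493046

segments=14 loops=1 length=10.493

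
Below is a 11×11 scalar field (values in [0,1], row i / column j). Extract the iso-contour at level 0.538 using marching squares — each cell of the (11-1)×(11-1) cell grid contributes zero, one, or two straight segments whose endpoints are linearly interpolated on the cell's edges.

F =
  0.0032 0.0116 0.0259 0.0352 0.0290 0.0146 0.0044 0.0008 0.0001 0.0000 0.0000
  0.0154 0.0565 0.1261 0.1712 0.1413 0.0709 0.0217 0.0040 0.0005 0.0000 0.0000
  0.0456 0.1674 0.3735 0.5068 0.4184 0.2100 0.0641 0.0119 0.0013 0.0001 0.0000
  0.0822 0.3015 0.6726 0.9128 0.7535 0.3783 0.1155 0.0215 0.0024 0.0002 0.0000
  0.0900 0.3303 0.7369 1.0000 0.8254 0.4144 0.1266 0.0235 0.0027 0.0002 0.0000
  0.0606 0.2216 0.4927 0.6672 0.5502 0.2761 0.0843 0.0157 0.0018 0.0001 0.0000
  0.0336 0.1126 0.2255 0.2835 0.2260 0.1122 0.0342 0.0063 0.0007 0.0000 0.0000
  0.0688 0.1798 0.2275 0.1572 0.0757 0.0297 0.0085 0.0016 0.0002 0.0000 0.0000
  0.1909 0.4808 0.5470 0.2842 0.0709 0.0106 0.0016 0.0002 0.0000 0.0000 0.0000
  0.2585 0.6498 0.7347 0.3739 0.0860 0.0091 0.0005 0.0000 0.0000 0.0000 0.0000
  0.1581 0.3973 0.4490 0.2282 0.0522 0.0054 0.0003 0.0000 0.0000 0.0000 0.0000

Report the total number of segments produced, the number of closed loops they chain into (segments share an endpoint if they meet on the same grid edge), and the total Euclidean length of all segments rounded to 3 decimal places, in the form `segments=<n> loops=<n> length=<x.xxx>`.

cell (2,1): code 0100 → (2.550,2.000)–(3.000,1.637)
cell (2,2): code 1100 → (2.077,3.000)–(2.550,2.000)
cell (2,3): code 1100 → (2.357,4.000)–(2.077,3.000)
cell (2,4): code 1000 → (3.000,4.574)–(2.357,4.000)
cell (3,1): code 0110 → (3.000,1.637)–(4.000,1.511)
cell (3,4): code 1001 → (4.000,4.699)–(3.000,4.574)
cell (4,1): code 0010 → (4.000,1.511)–(4.814,2.000)
cell (4,2): code 0111 → (4.814,2.000)–(5.000,2.260)
cell (4,4): code 1001 → (5.000,4.045)–(4.000,4.699)
cell (5,2): code 0010 → (5.000,2.260)–(5.337,3.000)
cell (5,3): code 0011 → (5.337,3.000)–(5.038,4.000)
cell (5,4): code 0001 → (5.038,4.000)–(5.000,4.045)
cell (7,1): code 0100 → (7.972,2.000)–(8.000,1.864)
cell (7,2): code 1000 → (8.000,2.034)–(7.972,2.000)
cell (8,0): code 0100 → (8.338,1.000)–(9.000,0.714)
cell (8,1): code 1110 → (8.000,1.864)–(8.338,1.000)
cell (8,2): code 1001 → (9.000,2.545)–(8.000,2.034)
cell (9,0): code 0010 → (9.000,0.714)–(9.443,1.000)
cell (9,1): code 0011 → (9.443,1.000)–(9.688,2.000)
cell (9,2): code 0001 → (9.688,2.000)–(9.000,2.545)
total: 20 segments, chained into 2 closed loop(s), length Σ = 15.370226

segments=20 loops=2 length=15.370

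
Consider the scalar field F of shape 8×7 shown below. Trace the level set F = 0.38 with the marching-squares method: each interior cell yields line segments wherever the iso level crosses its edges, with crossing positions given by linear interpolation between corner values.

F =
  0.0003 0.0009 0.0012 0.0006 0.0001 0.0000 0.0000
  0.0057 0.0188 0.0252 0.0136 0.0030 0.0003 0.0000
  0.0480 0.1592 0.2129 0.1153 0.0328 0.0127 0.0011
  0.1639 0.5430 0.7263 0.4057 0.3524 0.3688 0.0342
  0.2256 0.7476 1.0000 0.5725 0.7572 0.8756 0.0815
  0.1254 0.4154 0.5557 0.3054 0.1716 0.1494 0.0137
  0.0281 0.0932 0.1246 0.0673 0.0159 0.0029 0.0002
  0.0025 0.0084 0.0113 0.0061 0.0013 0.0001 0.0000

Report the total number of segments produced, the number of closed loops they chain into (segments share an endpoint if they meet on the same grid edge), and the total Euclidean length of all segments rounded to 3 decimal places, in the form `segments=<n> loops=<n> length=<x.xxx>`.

segments=16 loops=1 length=13.518

cell (2,0): code 0100 → (2.575,1.000)–(3.000,0.570)
cell (2,1): code 1100 → (2.325,2.000)–(2.575,1.000)
cell (2,2): code 1100 → (2.912,3.000)–(2.325,2.000)
cell (2,3): code 1000 → (3.000,3.482)–(2.912,3.000)
cell (3,0): code 0110 → (3.000,0.570)–(4.000,0.296)
cell (3,3): code 1101 → (3.068,4.000)–(3.000,3.482)
cell (3,4): code 1100 → (3.022,5.000)–(3.068,4.000)
cell (3,5): code 1000 → (4.000,5.624)–(3.022,5.000)
cell (4,0): code 0110 → (4.000,0.296)–(5.000,0.878)
cell (4,2): code 1011 → (5.000,2.702)–(4.721,3.000)
cell (4,3): code 0011 → (4.721,3.000)–(4.644,4.000)
cell (4,4): code 0011 → (4.644,4.000)–(4.682,5.000)
cell (4,5): code 0001 → (4.682,5.000)–(4.000,5.624)
cell (5,0): code 0010 → (5.000,0.878)–(5.110,1.000)
cell (5,1): code 0011 → (5.110,1.000)–(5.408,2.000)
cell (5,2): code 0001 → (5.408,2.000)–(5.000,2.702)
total: 16 segments, chained into 1 closed loop(s), length Σ = 13.518059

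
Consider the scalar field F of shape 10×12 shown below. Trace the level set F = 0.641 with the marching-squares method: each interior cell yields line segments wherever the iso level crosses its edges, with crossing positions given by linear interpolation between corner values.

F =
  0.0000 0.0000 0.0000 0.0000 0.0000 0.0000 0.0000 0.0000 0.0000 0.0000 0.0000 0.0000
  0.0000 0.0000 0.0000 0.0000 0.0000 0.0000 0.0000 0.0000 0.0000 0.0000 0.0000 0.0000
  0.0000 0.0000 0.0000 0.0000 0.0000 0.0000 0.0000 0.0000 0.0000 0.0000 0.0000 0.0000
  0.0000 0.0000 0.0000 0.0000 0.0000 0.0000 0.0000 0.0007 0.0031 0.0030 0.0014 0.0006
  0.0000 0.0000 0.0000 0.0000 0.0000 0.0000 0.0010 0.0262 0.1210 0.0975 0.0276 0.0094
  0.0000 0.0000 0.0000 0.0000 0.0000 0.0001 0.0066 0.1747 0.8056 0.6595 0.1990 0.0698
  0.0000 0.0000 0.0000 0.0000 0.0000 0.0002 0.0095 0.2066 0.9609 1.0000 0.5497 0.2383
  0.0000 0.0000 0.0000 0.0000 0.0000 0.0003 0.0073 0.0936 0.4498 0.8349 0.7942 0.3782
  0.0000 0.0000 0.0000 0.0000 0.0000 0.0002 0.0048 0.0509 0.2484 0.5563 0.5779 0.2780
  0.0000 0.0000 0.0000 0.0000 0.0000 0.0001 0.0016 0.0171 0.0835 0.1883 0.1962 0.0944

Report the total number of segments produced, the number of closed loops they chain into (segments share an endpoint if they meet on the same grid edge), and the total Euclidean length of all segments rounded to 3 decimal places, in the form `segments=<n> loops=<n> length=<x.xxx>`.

segments=12 loops=1 length=8.882

cell (4,7): code 0100 → (4.760,8.000)–(5.000,7.739)
cell (4,8): code 1100 → (4.967,9.000)–(4.760,8.000)
cell (4,9): code 1000 → (5.000,9.040)–(4.967,9.000)
cell (5,7): code 0110 → (5.000,7.739)–(6.000,7.576)
cell (5,9): code 1001 → (6.000,9.797)–(5.000,9.040)
cell (6,7): code 0010 → (6.000,7.576)–(6.626,8.000)
cell (6,8): code 0111 → (6.626,8.000)–(7.000,8.496)
cell (6,9): code 1101 → (6.373,10.000)–(6.000,9.797)
cell (6,10): code 1000 → (7.000,10.368)–(6.373,10.000)
cell (7,8): code 0010 → (7.000,8.496)–(7.696,9.000)
cell (7,9): code 0011 → (7.696,9.000)–(7.708,10.000)
cell (7,10): code 0001 → (7.708,10.000)–(7.000,10.368)
total: 12 segments, chained into 1 closed loop(s), length Σ = 8.882317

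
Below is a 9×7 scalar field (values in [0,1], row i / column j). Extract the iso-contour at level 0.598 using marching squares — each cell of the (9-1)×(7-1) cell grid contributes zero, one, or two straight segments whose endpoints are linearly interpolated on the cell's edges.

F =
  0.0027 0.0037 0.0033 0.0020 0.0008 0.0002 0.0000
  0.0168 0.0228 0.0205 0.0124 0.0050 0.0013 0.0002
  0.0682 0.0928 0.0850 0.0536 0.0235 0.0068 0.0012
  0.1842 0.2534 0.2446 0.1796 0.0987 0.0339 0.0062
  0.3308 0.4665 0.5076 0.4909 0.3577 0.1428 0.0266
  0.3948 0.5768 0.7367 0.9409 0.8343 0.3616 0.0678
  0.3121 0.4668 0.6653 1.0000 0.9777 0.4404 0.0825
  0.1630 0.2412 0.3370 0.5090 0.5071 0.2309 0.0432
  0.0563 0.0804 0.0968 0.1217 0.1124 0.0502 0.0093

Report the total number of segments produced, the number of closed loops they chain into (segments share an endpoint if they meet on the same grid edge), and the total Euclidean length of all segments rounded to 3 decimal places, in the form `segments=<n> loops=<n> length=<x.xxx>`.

segments=10 loops=1 length=9.603

cell (4,1): code 0100 → (4.395,2.000)–(5.000,1.133)
cell (4,2): code 1100 → (4.238,3.000)–(4.395,2.000)
cell (4,3): code 1100 → (4.504,4.000)–(4.238,3.000)
cell (4,4): code 1000 → (5.000,4.500)–(4.504,4.000)
cell (5,1): code 0110 → (5.000,1.133)–(6.000,1.661)
cell (5,4): code 1001 → (6.000,4.707)–(5.000,4.500)
cell (6,1): code 0010 → (6.000,1.661)–(6.205,2.000)
cell (6,2): code 0011 → (6.205,2.000)–(6.819,3.000)
cell (6,3): code 0011 → (6.819,3.000)–(6.807,4.000)
cell (6,4): code 0001 → (6.807,4.000)–(6.000,4.707)
total: 10 segments, chained into 1 closed loop(s), length Σ = 9.603196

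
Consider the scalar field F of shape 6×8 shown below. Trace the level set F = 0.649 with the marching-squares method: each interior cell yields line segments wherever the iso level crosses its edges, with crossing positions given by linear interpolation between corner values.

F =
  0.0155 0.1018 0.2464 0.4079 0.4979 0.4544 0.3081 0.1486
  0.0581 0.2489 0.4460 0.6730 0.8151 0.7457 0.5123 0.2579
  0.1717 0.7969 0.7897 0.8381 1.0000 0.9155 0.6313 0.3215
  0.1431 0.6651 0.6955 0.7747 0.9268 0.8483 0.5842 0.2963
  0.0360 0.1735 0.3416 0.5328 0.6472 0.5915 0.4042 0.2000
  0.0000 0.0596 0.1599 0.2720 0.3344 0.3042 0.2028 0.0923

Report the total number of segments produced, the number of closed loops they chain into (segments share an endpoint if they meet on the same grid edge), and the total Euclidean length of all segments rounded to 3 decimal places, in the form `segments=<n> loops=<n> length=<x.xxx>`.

cell (0,2): code 0100 → (0.909,3.000)–(1.000,2.894)
cell (0,3): code 1100 → (0.476,4.000)–(0.909,3.000)
cell (0,4): code 1100 → (0.668,5.000)–(0.476,4.000)
cell (0,5): code 1000 → (1.000,5.414)–(0.668,5.000)
cell (1,0): code 0100 → (1.730,1.000)–(2.000,0.763)
cell (1,1): code 1100 → (1.591,2.000)–(1.730,1.000)
cell (1,2): code 1110 → (1.000,2.894)–(1.591,2.000)
cell (1,5): code 1001 → (2.000,5.938)–(1.000,5.414)
cell (2,0): code 0110 → (2.000,0.763)–(3.000,0.969)
cell (2,5): code 1001 → (3.000,5.755)–(2.000,5.938)
cell (3,0): code 0010 → (3.000,0.969)–(3.033,1.000)
cell (3,1): code 0011 → (3.033,1.000)–(3.131,2.000)
cell (3,2): code 0011 → (3.131,2.000)–(3.520,3.000)
cell (3,3): code 0011 → (3.520,3.000)–(3.994,4.000)
cell (3,4): code 0011 → (3.994,4.000)–(3.776,5.000)
cell (3,5): code 0001 → (3.776,5.000)–(3.000,5.755)
total: 16 segments, chained into 1 closed loop(s), length Σ = 13.719654

segments=16 loops=1 length=13.720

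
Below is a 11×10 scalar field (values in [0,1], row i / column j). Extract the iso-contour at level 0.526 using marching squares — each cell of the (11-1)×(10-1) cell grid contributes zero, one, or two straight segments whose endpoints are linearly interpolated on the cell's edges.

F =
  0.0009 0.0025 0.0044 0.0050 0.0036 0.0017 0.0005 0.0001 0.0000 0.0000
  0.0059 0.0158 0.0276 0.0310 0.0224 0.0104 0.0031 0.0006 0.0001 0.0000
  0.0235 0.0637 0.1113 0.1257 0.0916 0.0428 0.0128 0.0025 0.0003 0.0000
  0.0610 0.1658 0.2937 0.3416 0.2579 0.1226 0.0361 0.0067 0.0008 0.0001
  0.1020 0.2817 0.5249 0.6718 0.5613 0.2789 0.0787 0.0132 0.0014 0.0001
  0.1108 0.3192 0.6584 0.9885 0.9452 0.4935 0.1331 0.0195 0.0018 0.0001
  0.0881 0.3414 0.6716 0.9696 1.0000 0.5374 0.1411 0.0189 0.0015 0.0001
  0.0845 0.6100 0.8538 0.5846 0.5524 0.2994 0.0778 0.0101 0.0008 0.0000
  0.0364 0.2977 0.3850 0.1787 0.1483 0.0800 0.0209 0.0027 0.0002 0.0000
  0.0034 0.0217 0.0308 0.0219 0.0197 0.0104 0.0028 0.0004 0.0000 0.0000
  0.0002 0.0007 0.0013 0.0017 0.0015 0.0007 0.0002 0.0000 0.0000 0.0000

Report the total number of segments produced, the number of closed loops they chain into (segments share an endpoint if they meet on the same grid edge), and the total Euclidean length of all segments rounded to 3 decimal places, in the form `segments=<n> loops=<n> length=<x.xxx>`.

cell (3,2): code 0100 → (3.558,3.000)–(4.000,2.007)
cell (3,3): code 1100 → (3.884,4.000)–(3.558,3.000)
cell (3,4): code 1000 → (4.000,4.125)–(3.884,4.000)
cell (4,1): code 0100 → (4.008,2.000)–(5.000,1.610)
cell (4,2): code 1110 → (4.000,2.007)–(4.008,2.000)
cell (4,4): code 1001 → (5.000,4.928)–(4.000,4.125)
cell (5,1): code 0110 → (5.000,1.610)–(6.000,1.559)
cell (5,4): code 1101 → (5.740,5.000)–(5.000,4.928)
cell (5,5): code 1000 → (6.000,5.029)–(5.740,5.000)
cell (6,0): code 0100 → (6.687,1.000)–(7.000,0.840)
cell (6,1): code 1110 → (6.000,1.559)–(6.687,1.000)
cell (6,4): code 1011 → (7.000,4.104)–(6.048,5.000)
cell (6,5): code 0001 → (6.048,5.000)–(6.000,5.029)
cell (7,0): code 0010 → (7.000,0.840)–(7.269,1.000)
cell (7,1): code 0011 → (7.269,1.000)–(7.699,2.000)
cell (7,2): code 0011 → (7.699,2.000)–(7.144,3.000)
cell (7,3): code 0011 → (7.144,3.000)–(7.065,4.000)
cell (7,4): code 0001 → (7.065,4.000)–(7.000,4.104)
total: 18 segments, chained into 1 closed loop(s), length Σ = 12.946012

segments=18 loops=1 length=12.946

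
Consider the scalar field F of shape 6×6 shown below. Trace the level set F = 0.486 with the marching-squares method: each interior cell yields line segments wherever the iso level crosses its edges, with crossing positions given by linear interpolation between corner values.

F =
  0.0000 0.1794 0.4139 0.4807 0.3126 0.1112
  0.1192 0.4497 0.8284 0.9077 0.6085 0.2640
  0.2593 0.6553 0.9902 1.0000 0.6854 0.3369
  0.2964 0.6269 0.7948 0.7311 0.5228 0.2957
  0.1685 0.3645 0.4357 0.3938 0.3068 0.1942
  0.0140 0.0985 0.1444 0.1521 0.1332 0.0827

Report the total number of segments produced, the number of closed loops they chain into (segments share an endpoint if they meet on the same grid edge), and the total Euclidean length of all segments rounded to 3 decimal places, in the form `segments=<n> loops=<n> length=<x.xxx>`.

cell (0,1): code 0100 → (0.174,2.000)–(1.000,1.096)
cell (0,2): code 1100 → (0.012,3.000)–(0.174,2.000)
cell (0,3): code 1100 → (0.586,4.000)–(0.012,3.000)
cell (0,4): code 1000 → (1.000,4.356)–(0.586,4.000)
cell (1,0): code 0100 → (1.177,1.000)–(2.000,0.572)
cell (1,1): code 1110 → (1.000,1.096)–(1.177,1.000)
cell (1,4): code 1001 → (2.000,4.572)–(1.000,4.356)
cell (2,0): code 0110 → (2.000,0.572)–(3.000,0.574)
cell (2,4): code 1001 → (3.000,4.162)–(2.000,4.572)
cell (3,0): code 0010 → (3.000,0.574)–(3.537,1.000)
cell (3,1): code 0011 → (3.537,1.000)–(3.860,2.000)
cell (3,2): code 0011 → (3.860,2.000)–(3.727,3.000)
cell (3,3): code 0011 → (3.727,3.000)–(3.170,4.000)
cell (3,4): code 0001 → (3.170,4.000)–(3.000,4.162)
total: 14 segments, chained into 1 closed loop(s), length Σ = 12.293708

segments=14 loops=1 length=12.294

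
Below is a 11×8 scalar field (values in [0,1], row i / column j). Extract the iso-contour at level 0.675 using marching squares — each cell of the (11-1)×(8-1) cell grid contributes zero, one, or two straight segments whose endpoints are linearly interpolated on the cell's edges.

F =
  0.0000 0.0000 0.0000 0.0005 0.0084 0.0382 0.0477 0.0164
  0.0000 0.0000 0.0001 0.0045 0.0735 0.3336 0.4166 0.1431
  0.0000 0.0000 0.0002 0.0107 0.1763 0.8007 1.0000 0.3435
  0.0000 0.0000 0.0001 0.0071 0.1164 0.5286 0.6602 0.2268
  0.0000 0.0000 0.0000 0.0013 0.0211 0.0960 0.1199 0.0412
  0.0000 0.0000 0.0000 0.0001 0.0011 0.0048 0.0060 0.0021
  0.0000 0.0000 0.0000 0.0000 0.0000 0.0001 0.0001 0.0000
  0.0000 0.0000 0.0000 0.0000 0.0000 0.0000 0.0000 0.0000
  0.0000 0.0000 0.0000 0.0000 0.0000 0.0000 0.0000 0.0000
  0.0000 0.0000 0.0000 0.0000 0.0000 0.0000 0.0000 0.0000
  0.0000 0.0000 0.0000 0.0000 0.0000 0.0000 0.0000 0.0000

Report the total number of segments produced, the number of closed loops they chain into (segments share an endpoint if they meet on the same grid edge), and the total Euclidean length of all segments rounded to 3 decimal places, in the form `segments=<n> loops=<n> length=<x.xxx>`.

cell (1,4): code 0100 → (1.731,5.000)–(2.000,4.799)
cell (1,5): code 1100 → (1.443,6.000)–(1.731,5.000)
cell (1,6): code 1000 → (2.000,6.495)–(1.443,6.000)
cell (2,4): code 0010 → (2.000,4.799)–(2.462,5.000)
cell (2,5): code 0011 → (2.462,5.000)–(2.956,6.000)
cell (2,6): code 0001 → (2.956,6.000)–(2.000,6.495)
total: 6 segments, chained into 1 closed loop(s), length Σ = 4.818438

segments=6 loops=1 length=4.818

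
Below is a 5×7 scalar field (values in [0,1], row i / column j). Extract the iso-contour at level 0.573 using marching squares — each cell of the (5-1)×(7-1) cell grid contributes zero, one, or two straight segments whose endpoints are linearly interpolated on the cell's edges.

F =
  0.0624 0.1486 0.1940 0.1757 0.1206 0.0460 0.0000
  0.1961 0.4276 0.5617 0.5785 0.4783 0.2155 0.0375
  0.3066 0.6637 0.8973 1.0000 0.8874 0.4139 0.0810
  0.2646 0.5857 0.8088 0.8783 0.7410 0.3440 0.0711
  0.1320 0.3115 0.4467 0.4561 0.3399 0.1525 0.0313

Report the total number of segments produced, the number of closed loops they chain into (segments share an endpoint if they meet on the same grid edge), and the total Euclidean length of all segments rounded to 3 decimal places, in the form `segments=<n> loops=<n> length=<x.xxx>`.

segments=14 loops=1 length=10.588

cell (0,2): code 0100 → (0.986,3.000)–(1.000,2.673)
cell (0,3): code 1000 → (1.000,3.055)–(0.986,3.000)
cell (1,0): code 0100 → (1.616,1.000)–(2.000,0.746)
cell (1,1): code 1100 → (1.034,2.000)–(1.616,1.000)
cell (1,2): code 1110 → (1.000,2.673)–(1.034,2.000)
cell (1,3): code 1101 → (1.231,4.000)–(1.000,3.055)
cell (1,4): code 1000 → (2.000,4.664)–(1.231,4.000)
cell (2,0): code 0110 → (2.000,0.746)–(3.000,0.960)
cell (2,4): code 1001 → (3.000,4.423)–(2.000,4.664)
cell (3,0): code 0010 → (3.000,0.960)–(3.046,1.000)
cell (3,1): code 0011 → (3.046,1.000)–(3.651,2.000)
cell (3,2): code 0011 → (3.651,2.000)–(3.723,3.000)
cell (3,3): code 0011 → (3.723,3.000)–(3.419,4.000)
cell (3,4): code 0001 → (3.419,4.000)–(3.000,4.423)
total: 14 segments, chained into 1 closed loop(s), length Σ = 10.588208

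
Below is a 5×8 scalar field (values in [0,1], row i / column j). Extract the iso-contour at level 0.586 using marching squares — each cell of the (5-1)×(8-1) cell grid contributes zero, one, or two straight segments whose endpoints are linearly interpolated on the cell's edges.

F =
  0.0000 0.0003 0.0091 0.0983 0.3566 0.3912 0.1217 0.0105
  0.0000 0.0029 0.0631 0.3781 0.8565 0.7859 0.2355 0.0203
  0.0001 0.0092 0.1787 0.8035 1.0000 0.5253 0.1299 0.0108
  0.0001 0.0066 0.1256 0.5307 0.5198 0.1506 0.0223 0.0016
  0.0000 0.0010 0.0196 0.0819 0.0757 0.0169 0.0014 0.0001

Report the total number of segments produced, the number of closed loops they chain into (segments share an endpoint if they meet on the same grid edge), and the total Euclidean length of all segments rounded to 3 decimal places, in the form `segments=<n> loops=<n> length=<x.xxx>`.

segments=10 loops=1 length=7.892

cell (0,3): code 0100 → (0.459,4.000)–(1.000,3.435)
cell (0,4): code 1100 → (0.494,5.000)–(0.459,4.000)
cell (0,5): code 1000 → (1.000,5.363)–(0.494,5.000)
cell (1,2): code 0100 → (1.489,3.000)–(2.000,2.652)
cell (1,3): code 1110 → (1.000,3.435)–(1.489,3.000)
cell (1,4): code 1011 → (2.000,4.872)–(1.767,5.000)
cell (1,5): code 0001 → (1.767,5.000)–(1.000,5.363)
cell (2,2): code 0010 → (2.000,2.652)–(2.797,3.000)
cell (2,3): code 0011 → (2.797,3.000)–(2.862,4.000)
cell (2,4): code 0001 → (2.862,4.000)–(2.000,4.872)
total: 10 segments, chained into 1 closed loop(s), length Σ = 7.891812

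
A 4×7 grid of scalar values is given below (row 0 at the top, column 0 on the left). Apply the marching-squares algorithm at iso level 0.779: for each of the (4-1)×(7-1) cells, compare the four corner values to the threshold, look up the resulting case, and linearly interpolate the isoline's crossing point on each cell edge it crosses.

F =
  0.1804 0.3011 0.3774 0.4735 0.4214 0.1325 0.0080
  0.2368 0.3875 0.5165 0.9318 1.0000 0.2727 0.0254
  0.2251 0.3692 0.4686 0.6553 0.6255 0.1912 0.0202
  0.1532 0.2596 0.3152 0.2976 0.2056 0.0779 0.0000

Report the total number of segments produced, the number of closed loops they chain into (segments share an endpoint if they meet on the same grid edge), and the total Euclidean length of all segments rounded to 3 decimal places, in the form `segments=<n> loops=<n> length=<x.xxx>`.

segments=6 loops=1 length=4.314

cell (0,2): code 0100 → (0.667,3.000)–(1.000,2.632)
cell (0,3): code 1100 → (0.618,4.000)–(0.667,3.000)
cell (0,4): code 1000 → (1.000,4.304)–(0.618,4.000)
cell (1,2): code 0010 → (1.000,2.632)–(1.553,3.000)
cell (1,3): code 0011 → (1.553,3.000)–(1.590,4.000)
cell (1,4): code 0001 → (1.590,4.000)–(1.000,4.304)
total: 6 segments, chained into 1 closed loop(s), length Σ = 4.314137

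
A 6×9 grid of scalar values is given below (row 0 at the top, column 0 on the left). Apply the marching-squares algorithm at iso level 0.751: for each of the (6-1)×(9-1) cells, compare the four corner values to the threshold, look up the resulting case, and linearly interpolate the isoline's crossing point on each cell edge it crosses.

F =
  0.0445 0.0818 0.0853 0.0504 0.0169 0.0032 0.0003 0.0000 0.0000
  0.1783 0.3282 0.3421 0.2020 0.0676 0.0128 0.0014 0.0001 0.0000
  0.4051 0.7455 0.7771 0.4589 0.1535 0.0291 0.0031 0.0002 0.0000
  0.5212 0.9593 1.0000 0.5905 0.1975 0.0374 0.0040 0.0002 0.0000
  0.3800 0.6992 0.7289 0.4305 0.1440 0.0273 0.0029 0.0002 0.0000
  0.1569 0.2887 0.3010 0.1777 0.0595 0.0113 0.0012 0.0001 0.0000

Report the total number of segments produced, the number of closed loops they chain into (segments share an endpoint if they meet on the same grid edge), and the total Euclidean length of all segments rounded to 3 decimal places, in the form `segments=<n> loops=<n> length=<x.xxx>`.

cell (1,1): code 0100 → (1.940,2.000)–(2.000,1.174)
cell (1,2): code 1000 → (2.000,2.082)–(1.940,2.000)
cell (2,0): code 0100 → (2.026,1.000)–(3.000,0.525)
cell (2,1): code 1110 → (2.000,1.174)–(2.026,1.000)
cell (2,2): code 1001 → (3.000,2.608)–(2.000,2.082)
cell (3,0): code 0010 → (3.000,0.525)–(3.801,1.000)
cell (3,1): code 0011 → (3.801,1.000)–(3.918,2.000)
cell (3,2): code 0001 → (3.918,2.000)–(3.000,2.608)
total: 8 segments, chained into 1 closed loop(s), length Σ = 6.359478

segments=8 loops=1 length=6.359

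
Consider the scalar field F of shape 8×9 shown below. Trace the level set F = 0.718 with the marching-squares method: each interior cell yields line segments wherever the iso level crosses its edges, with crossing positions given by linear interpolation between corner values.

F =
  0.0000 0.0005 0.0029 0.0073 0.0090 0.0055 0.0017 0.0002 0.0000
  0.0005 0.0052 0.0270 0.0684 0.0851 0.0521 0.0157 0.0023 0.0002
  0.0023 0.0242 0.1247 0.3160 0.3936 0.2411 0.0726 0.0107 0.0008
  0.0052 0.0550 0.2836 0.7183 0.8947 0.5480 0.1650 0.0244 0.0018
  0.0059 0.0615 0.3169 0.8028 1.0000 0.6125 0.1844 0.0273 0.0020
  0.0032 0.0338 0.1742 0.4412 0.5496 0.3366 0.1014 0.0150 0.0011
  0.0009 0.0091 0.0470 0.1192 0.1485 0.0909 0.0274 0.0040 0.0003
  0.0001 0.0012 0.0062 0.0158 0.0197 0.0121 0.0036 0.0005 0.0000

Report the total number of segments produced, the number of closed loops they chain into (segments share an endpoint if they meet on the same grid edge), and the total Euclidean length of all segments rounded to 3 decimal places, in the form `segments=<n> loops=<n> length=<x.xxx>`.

cell (2,2): code 0100 → (2.999,3.000)–(3.000,2.999)
cell (2,3): code 1100 → (2.647,4.000)–(2.999,3.000)
cell (2,4): code 1000 → (3.000,4.510)–(2.647,4.000)
cell (3,2): code 0110 → (3.000,2.999)–(4.000,2.825)
cell (3,4): code 1001 → (4.000,4.728)–(3.000,4.510)
cell (4,2): code 0010 → (4.000,2.825)–(4.235,3.000)
cell (4,3): code 0011 → (4.235,3.000)–(4.626,4.000)
cell (4,4): code 0001 → (4.626,4.000)–(4.000,4.728)
total: 8 segments, chained into 1 closed loop(s), length Σ = 6.045654

segments=8 loops=1 length=6.046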